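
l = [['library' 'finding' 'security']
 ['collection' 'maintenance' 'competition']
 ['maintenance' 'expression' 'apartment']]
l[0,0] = 'library'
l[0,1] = 'finding'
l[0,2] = 'security'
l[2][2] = 'apartment'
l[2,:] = ['maintenance', 'expression', 'apartment']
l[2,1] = 'expression'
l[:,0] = ['library', 'collection', 'maintenance']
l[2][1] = 'expression'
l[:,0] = ['library', 'collection', 'maintenance']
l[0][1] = 'finding'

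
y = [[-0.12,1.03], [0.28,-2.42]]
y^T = [[-0.12, 0.28],[1.03, -2.42]]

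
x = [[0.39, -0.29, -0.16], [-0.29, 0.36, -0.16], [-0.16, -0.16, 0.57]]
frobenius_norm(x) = 0.94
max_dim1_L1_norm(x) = 0.89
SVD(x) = [[-0.75, 0.14, 0.64], [0.47, -0.57, 0.67], [0.46, 0.81, 0.37]] @ diag([0.668523763638548, 0.6559390677392555, 0.004462831377803796]) @ [[-0.75, 0.47, 0.46], [0.14, -0.57, 0.81], [-0.64, -0.67, -0.37]]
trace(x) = 1.32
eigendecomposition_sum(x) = [[-0.00,-0.0,-0.0], [-0.00,-0.0,-0.00], [-0.00,-0.00,-0.00]] + [[0.38, -0.23, -0.23], [-0.23, 0.15, 0.14], [-0.23, 0.14, 0.14]] + [[0.01, -0.05, 0.07], [-0.05, 0.22, -0.3], [0.07, -0.30, 0.43]]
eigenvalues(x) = [-0.0, 0.67, 0.66]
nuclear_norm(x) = 1.33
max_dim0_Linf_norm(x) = 0.57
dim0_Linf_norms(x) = [0.39, 0.36, 0.57]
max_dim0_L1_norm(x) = 0.89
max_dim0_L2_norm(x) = 0.61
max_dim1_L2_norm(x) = 0.61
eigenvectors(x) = [[-0.64, -0.75, 0.14], [-0.67, 0.47, -0.57], [-0.37, 0.46, 0.81]]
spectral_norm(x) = 0.67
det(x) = -0.00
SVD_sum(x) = [[0.38, -0.23, -0.23], [-0.23, 0.15, 0.14], [-0.23, 0.14, 0.14]] + [[0.01, -0.05, 0.07], [-0.05, 0.22, -0.3], [0.07, -0.3, 0.43]] + [[-0.00, -0.00, -0.0], [-0.0, -0.00, -0.00], [-0.00, -0.00, -0.0]]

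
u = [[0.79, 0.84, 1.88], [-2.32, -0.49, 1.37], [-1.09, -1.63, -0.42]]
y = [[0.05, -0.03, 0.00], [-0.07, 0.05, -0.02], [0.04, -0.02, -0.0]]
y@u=[[0.11, 0.06, 0.05], [-0.15, -0.05, -0.05], [0.08, 0.04, 0.05]]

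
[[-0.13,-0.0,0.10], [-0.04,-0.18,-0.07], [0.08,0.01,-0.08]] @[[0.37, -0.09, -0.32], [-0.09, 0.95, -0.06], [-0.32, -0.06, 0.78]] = [[-0.08, 0.01, 0.12], [0.02, -0.16, -0.03], [0.05, 0.01, -0.09]]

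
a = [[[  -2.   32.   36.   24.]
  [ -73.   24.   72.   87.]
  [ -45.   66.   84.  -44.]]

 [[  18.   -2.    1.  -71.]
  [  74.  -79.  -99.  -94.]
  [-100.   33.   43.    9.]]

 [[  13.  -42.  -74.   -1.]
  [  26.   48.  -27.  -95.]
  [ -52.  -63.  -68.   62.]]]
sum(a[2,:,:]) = -273.0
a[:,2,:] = [[-45.0, 66.0, 84.0, -44.0], [-100.0, 33.0, 43.0, 9.0], [-52.0, -63.0, -68.0, 62.0]]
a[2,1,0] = 26.0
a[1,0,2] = 1.0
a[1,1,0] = 74.0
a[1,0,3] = -71.0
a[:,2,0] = [-45.0, -100.0, -52.0]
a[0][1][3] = 87.0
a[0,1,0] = -73.0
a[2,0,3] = -1.0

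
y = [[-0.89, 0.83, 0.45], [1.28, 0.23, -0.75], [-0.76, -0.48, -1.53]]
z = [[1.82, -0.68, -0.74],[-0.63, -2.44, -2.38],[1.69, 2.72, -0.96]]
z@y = [[-1.93, 1.71, 2.46], [-0.75, 0.06, 5.19], [2.71, 2.49, 0.19]]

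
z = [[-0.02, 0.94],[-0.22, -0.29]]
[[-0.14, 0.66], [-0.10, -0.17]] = z@ [[0.66, -0.14],[-0.14, 0.70]]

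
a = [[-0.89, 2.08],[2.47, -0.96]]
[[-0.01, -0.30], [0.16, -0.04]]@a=[[-0.73, 0.27], [-0.24, 0.37]]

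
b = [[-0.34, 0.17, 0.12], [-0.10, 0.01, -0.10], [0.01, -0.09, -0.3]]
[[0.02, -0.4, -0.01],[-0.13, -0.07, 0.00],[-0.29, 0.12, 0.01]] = b @ [[0.35, 0.86, 0.37], [0.16, -0.45, 0.88], [0.92, -0.25, -0.29]]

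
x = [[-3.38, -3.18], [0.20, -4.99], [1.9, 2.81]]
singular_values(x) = [7.04, 2.91]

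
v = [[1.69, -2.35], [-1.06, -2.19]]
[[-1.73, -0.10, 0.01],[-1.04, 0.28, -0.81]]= v @ [[-0.22,-0.14,0.31], [0.58,-0.06,0.22]]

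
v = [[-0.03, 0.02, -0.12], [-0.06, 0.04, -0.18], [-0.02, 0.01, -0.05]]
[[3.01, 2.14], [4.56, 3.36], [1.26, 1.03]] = v@[[0.70, -23.39],  [5.27, -20.62],  [-24.37, -15.44]]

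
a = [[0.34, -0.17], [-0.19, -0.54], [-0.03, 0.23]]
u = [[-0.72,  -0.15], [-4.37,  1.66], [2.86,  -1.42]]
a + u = [[-0.38, -0.32], [-4.56, 1.12], [2.83, -1.19]]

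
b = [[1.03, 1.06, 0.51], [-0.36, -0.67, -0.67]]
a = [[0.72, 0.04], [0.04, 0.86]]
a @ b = [[0.73, 0.74, 0.34], [-0.27, -0.53, -0.56]]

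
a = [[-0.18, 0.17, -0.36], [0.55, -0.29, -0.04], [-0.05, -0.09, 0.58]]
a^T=[[-0.18,0.55,-0.05], [0.17,-0.29,-0.09], [-0.36,-0.04,0.58]]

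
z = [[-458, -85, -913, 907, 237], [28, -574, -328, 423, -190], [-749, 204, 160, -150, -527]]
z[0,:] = [-458, -85, -913, 907, 237]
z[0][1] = -85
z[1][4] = -190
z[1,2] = -328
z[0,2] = -913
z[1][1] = -574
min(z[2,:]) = -749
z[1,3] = 423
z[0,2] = -913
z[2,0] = -749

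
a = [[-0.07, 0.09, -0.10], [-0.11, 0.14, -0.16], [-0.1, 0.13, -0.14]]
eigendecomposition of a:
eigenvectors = [[0.42, -0.42, -0.87], [0.72, -0.76, -0.44], [0.55, -0.49, 0.22]]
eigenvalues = [-0.05, -0.02, 0.0]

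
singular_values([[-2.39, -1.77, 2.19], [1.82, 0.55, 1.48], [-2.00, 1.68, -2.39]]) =[4.18, 3.67, 1.03]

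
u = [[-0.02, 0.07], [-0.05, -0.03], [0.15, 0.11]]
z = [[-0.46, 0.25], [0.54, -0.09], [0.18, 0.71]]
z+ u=[[-0.48,  0.32], [0.49,  -0.12], [0.33,  0.82]]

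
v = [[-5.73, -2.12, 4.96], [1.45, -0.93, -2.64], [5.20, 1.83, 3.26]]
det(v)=65.962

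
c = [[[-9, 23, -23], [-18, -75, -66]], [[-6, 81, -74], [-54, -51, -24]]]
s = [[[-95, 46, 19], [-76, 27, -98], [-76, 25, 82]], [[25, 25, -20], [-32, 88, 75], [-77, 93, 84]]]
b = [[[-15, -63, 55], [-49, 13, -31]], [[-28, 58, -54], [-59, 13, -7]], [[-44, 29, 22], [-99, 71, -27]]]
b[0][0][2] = 55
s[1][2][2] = 84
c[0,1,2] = -66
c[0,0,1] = 23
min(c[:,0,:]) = -74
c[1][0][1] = 81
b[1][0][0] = -28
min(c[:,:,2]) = -74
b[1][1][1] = 13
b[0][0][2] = 55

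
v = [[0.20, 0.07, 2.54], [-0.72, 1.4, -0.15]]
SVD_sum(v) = [[0.27, -0.08, 2.53], [-0.03, 0.01, -0.27]] + [[-0.07, 0.15, 0.01],[-0.69, 1.39, 0.12]]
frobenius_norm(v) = 3.00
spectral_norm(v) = 2.56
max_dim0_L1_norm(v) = 2.69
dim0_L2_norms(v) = [0.75, 1.4, 2.54]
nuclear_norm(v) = 4.12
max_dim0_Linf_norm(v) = 2.54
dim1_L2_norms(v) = [2.55, 1.58]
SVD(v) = [[-0.99,0.11], [0.11,0.99]] @ diag([2.557659646410134, 1.5670919351222465]) @ [[-0.11, 0.03, -0.99], [-0.44, 0.89, 0.08]]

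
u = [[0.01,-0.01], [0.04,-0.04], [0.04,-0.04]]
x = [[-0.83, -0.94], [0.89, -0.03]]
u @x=[[-0.02, -0.01], [-0.07, -0.04], [-0.07, -0.04]]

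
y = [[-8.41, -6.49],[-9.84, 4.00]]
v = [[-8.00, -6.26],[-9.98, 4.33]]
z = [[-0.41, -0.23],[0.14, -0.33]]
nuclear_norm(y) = 20.51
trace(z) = -0.74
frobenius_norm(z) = 0.59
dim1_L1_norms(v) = [14.26, 14.31]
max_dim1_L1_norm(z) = 0.64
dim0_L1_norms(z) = [0.55, 0.56]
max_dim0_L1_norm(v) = 17.98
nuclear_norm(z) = 0.83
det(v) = -97.11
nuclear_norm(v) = 20.39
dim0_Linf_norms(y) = [9.84, 6.49]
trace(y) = -4.41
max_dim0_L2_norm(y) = 12.94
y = z + v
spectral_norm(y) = 13.02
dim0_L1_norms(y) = [18.25, 10.49]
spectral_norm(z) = 0.47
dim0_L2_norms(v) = [12.79, 7.61]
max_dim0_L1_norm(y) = 18.25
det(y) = -97.50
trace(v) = -3.67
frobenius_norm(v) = 14.88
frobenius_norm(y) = 15.02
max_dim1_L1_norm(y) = 14.9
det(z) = 0.17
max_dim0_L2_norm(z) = 0.43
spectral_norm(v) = 12.81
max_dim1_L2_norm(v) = 10.88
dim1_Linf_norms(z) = [0.41, 0.33]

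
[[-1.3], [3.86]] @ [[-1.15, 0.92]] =[[1.50, -1.20], [-4.44, 3.55]]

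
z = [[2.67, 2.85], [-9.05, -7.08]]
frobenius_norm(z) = 12.14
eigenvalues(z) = [(-2.21+1.42j), (-2.21-1.42j)]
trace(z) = -4.41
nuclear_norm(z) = 12.69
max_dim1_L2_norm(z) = 11.49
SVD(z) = [[-0.32, 0.95], [0.95, 0.32]] @ diag([12.1225974940166, 0.5682693006511355]) @ [[-0.78, -0.63], [-0.63, 0.78]]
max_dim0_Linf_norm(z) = 9.05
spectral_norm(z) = 12.12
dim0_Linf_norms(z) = [9.05, 7.08]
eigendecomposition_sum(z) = [[1.34+4.49j,(1.42+2.21j)], [(-4.53-7.01j),-3.54-3.06j]] + [[(1.34-4.49j), (1.43-2.21j)],[(-4.53+7.01j), (-3.54+3.06j)]]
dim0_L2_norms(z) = [9.44, 7.63]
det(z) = 6.89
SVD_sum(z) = [[3.01,2.43], [-8.94,-7.22]] + [[-0.34, 0.42], [-0.11, 0.14]]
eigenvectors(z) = [[(0.47+0.14j), 0.47-0.14j], [-0.87+0.00j, (-0.87-0j)]]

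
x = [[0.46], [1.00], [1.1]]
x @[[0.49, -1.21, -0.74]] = [[0.23, -0.56, -0.34],[0.49, -1.21, -0.74],[0.54, -1.33, -0.81]]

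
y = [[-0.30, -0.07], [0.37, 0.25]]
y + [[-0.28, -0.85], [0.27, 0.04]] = [[-0.58,-0.92], [0.64,0.29]]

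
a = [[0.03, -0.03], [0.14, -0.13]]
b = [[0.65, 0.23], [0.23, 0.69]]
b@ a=[[0.05, -0.05], [0.1, -0.10]]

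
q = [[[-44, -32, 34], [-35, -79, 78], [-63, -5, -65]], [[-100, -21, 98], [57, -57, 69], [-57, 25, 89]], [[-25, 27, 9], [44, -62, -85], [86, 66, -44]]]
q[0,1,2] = 78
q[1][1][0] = 57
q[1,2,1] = 25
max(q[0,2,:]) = -5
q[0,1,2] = 78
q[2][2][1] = 66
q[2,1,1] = -62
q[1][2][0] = -57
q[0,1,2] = 78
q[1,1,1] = -57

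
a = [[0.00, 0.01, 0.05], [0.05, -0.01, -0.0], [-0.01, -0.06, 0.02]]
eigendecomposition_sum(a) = [[(-0.02+0j),  0.02-0.00j,  (0.01+0j)], [0.02-0.00j,  (-0.02+0j),  -0.01-0.00j], [0.01-0.00j,  -0.02+0.00j,  -0.01-0.00j]] + [[(0.01+0.02j), (-0.01+0.02j), 0.02-0.00j], [0.01+0.00j, 0.01+0.01j, (0.01-0.01j)], [-0.01+0.02j, -0.02+0.00j, 0.02+0.02j]] + [[(0.01-0.02j), (-0.01-0.02j), 0.02+0.00j], [0.01-0.00j, 0.01-0.01j, 0.01+0.01j], [-0.01-0.02j, (-0.02-0j), (0.02-0.02j)]]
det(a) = -0.00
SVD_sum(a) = [[-0.0, -0.01, 0.01], [-0.0, -0.00, 0.00], [-0.01, -0.05, 0.03]] + [[-0.02,0.01,0.01], [0.03,-0.02,-0.02], [0.00,-0.00,-0.0]] + [[0.02,0.01,0.03], [0.02,0.01,0.02], [-0.01,-0.0,-0.01]]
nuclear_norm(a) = 0.17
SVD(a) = [[0.24, 0.55, 0.80], [0.05, -0.83, 0.56], [0.97, -0.10, -0.22]] @ diag([0.06483301511717172, 0.0517569100128168, 0.04917217116156013]) @ [[-0.11, -0.87, 0.48], [-0.78, 0.38, 0.5], [0.62, 0.32, 0.72]]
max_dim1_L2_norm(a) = 0.06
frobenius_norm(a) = 0.10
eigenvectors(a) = [[-0.57+0.00j, (0.26-0.52j), 0.26+0.52j],[(0.67+0j), (-0.17-0.43j), -0.17+0.43j],[0.47+0.00j, 0.67+0.00j, 0.67-0.00j]]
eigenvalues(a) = [(-0.05+0j), (0.03+0.05j), (0.03-0.05j)]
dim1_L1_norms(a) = [0.06, 0.06, 0.09]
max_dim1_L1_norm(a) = 0.09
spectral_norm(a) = 0.06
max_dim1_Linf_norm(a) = 0.06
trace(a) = 0.01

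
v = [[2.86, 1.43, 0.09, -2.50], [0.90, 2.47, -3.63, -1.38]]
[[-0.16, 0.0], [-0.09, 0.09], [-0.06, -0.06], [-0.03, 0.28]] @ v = [[-0.46,-0.23,-0.01,0.4], [-0.18,0.09,-0.33,0.10], [-0.23,-0.23,0.21,0.23], [0.17,0.65,-1.02,-0.31]]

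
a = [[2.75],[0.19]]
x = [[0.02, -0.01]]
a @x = [[0.06, -0.03],[0.0, -0.0]]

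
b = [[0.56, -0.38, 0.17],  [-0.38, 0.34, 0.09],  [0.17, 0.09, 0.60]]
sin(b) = [[0.49, -0.33, 0.15], [-0.33, 0.31, 0.09], [0.15, 0.09, 0.56]]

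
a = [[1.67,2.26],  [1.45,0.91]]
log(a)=[[0.46+1.25j, (1.05-1.92j)], [(0.68-1.23j), (0.1+1.89j)]]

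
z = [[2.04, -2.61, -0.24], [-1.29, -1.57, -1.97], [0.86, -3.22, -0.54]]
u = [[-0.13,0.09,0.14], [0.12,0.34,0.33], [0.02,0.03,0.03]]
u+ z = [[1.91, -2.52, -0.1], [-1.17, -1.23, -1.64], [0.88, -3.19, -0.51]]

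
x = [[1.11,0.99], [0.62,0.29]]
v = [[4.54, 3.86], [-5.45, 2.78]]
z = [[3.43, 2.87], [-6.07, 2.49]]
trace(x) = 1.40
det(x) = -0.29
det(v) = 33.66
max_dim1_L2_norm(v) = 6.12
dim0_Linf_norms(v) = [5.45, 3.86]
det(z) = 25.96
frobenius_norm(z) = 7.94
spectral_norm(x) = 1.63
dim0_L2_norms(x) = [1.27, 1.03]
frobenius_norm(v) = 8.54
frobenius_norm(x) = 1.64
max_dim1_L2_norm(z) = 6.56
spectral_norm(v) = 7.11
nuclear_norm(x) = 1.81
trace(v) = 7.32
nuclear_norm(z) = 10.72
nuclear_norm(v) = 11.84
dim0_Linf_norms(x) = [1.11, 0.99]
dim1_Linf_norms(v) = [4.54, 5.45]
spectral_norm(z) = 7.03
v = x + z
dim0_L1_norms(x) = [1.73, 1.28]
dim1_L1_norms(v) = [8.4, 8.23]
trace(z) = 5.92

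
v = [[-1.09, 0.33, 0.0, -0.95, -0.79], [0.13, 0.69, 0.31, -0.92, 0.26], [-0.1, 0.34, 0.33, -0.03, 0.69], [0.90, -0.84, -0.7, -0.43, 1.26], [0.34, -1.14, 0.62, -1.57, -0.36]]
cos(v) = [[0.76, -0.85, 0.02, -1.4, -0.36], [0.50, 0.41, -0.53, 0.17, 0.59], [-0.08, 0.30, 0.63, 0.76, 0.11], [0.86, 0.60, -0.48, 1.72, 1.67], [1.07, -0.98, -0.29, -1.62, 1.84]]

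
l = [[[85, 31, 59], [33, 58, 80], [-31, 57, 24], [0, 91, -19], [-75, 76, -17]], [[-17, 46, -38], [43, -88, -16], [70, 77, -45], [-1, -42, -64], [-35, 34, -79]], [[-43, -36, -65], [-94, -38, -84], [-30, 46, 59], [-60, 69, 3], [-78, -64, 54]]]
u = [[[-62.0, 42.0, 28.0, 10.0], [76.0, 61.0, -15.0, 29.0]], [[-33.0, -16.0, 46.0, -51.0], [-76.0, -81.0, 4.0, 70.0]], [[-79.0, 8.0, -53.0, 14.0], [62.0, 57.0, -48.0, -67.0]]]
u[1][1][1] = -81.0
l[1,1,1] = -88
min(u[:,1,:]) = -81.0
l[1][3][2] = -64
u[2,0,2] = -53.0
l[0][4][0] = -75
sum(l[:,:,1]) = 317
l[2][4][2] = 54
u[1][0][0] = -33.0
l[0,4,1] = 76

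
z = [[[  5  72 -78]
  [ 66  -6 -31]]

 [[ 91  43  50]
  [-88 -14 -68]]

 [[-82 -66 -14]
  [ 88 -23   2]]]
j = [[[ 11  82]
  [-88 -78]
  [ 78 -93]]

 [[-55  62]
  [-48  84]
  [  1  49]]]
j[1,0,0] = -55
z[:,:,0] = [[5, 66], [91, -88], [-82, 88]]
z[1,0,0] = 91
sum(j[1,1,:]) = 36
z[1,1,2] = -68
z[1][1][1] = -14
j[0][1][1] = -78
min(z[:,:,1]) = -66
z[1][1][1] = -14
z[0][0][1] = 72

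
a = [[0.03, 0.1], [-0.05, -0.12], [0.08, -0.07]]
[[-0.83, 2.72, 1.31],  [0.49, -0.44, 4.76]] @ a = [[-0.06, -0.5], [0.42, -0.23]]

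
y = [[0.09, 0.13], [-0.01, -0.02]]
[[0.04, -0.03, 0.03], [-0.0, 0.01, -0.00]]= y @ [[0.46, 0.62, 0.3],[-0.01, -0.66, 0.03]]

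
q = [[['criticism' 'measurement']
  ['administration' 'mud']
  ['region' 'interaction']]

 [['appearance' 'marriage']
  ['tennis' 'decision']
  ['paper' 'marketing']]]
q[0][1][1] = 'mud'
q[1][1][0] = 'tennis'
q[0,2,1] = 'interaction'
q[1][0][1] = 'marriage'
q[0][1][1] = 'mud'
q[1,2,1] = 'marketing'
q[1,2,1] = 'marketing'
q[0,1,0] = 'administration'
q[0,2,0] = 'region'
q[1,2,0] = 'paper'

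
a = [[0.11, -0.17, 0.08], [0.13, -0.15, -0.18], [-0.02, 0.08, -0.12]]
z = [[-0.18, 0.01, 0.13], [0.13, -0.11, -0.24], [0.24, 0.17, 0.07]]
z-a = [[-0.29,0.18,0.05], [0.0,0.04,-0.06], [0.26,0.09,0.19]]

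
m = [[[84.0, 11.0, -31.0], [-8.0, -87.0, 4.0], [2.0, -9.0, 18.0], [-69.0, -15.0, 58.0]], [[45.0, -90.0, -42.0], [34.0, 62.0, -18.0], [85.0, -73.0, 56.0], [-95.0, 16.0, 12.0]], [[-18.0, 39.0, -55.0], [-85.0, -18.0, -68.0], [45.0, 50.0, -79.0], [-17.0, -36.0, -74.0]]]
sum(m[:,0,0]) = 111.0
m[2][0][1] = 39.0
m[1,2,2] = 56.0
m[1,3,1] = 16.0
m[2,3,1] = -36.0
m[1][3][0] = -95.0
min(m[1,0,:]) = -90.0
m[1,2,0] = 85.0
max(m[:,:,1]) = 62.0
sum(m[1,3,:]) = -67.0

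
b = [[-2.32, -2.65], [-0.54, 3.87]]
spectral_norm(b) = 4.79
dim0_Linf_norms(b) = [2.32, 3.87]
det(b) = -10.41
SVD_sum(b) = [[-0.71, -3.03],[0.83, 3.55]] + [[-1.61, 0.38],[-1.37, 0.32]]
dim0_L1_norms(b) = [2.86, 6.52]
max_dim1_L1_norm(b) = 4.97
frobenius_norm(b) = 5.26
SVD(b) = [[-0.65,0.76], [0.76,0.65]] @ diag([4.790881605857716, 2.1727525028530517]) @ [[0.23, 0.97], [-0.97, 0.23]]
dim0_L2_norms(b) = [2.38, 4.69]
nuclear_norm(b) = 6.96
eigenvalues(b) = [-2.54, 4.09]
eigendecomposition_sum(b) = [[-2.46, -1.02],[-0.21, -0.09]] + [[0.14,  -1.63],[-0.33,  3.96]]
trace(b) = 1.55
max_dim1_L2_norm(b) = 3.91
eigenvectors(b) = [[-1.00, 0.38], [-0.08, -0.92]]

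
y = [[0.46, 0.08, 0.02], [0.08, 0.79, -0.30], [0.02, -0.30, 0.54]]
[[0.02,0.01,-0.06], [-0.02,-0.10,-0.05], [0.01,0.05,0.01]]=y @ [[0.04, 0.04, -0.13], [-0.03, -0.13, -0.05], [0.0, 0.01, 0.00]]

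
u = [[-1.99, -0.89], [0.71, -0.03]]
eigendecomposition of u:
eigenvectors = [[-0.91, 0.5], [0.42, -0.87]]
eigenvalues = [-1.58, -0.44]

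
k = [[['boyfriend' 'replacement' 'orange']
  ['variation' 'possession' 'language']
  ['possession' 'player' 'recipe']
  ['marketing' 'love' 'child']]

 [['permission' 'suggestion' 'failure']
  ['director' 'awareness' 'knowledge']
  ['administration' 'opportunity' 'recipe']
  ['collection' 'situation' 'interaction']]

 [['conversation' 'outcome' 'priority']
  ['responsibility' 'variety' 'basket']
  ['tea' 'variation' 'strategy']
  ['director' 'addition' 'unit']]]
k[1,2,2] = 'recipe'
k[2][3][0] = 'director'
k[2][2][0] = 'tea'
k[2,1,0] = 'responsibility'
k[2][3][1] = 'addition'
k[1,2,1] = 'opportunity'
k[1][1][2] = 'knowledge'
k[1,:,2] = ['failure', 'knowledge', 'recipe', 'interaction']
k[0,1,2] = 'language'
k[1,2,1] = 'opportunity'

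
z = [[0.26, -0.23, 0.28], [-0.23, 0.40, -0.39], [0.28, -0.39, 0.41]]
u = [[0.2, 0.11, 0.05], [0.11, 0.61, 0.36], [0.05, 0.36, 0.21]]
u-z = [[-0.06, 0.34, -0.23], [0.34, 0.21, 0.75], [-0.23, 0.75, -0.20]]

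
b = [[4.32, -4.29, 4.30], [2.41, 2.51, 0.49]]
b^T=[[4.32, 2.41], [-4.29, 2.51], [4.30, 0.49]]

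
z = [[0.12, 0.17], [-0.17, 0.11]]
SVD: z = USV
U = [[-0.88,  0.47], [0.47,  0.88]]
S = [0.21, 0.2]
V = [[-0.88, -0.47], [-0.47, 0.88]]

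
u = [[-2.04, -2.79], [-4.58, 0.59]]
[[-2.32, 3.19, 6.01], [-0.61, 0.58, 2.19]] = u @ [[0.22, -0.25, -0.69], [0.67, -0.96, -1.65]]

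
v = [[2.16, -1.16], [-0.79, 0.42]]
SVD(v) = [[-0.94, 0.34], [0.34, 0.94]] @ diag([2.60992099004893, 0.0035250109237319753]) @ [[-0.88,0.47], [-0.47,-0.88]]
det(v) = -0.01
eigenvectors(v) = [[0.94, 0.47], [-0.34, 0.88]]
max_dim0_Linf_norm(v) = 2.16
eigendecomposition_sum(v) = [[2.16, -1.16], [-0.79, 0.42]] + [[-0.00,-0.00],[-0.00,-0.00]]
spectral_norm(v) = 2.61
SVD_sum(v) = [[2.16,-1.16], [-0.79,0.42]] + [[-0.00, -0.00], [-0.0, -0.00]]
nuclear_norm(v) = 2.61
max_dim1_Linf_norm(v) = 2.16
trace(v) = 2.58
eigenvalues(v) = [2.58, -0.0]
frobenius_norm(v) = 2.61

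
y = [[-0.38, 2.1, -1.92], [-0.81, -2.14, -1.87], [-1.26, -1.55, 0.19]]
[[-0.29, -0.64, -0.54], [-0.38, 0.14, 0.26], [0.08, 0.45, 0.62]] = y@[[-0.07, -0.12, -0.27],  [0.03, -0.17, -0.16],  [0.2, 0.17, 0.16]]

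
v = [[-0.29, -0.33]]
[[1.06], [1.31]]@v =[[-0.31, -0.35], [-0.38, -0.43]]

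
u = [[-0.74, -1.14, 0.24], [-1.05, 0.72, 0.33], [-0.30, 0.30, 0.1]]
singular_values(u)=[1.38, 1.38, 0.01]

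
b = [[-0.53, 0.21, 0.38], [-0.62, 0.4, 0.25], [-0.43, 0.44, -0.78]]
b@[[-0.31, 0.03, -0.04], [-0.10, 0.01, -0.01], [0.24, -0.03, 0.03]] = [[0.23, -0.03, 0.03], [0.21, -0.02, 0.03], [-0.10, 0.01, -0.01]]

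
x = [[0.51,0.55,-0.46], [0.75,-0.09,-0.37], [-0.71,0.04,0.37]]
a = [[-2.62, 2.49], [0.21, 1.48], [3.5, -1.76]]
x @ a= [[-2.83,2.89], [-3.28,2.39], [3.16,-2.36]]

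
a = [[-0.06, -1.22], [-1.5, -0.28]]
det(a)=-1.813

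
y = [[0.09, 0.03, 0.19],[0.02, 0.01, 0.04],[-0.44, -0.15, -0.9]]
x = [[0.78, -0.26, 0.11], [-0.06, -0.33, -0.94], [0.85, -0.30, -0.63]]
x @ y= [[0.02, 0.0, 0.04], [0.4, 0.14, 0.82], [0.35, 0.12, 0.72]]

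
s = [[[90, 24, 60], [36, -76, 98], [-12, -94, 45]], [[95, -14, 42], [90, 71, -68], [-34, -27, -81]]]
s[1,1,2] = -68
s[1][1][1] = 71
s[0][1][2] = 98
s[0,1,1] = -76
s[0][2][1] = -94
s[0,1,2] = 98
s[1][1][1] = 71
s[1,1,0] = 90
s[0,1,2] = 98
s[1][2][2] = -81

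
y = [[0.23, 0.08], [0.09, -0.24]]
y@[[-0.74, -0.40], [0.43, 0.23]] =[[-0.14, -0.07],[-0.17, -0.09]]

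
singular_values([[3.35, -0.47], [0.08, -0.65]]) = [3.39, 0.63]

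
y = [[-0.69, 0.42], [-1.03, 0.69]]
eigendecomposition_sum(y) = [[-0.45, 0.21], [-0.51, 0.24]] + [[-0.24,0.21], [-0.51,0.45]]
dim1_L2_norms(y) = [0.81, 1.24]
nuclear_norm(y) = 1.51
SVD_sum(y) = [[-0.68, 0.44],  [-1.04, 0.68]] + [[-0.01, -0.02],[0.01, 0.01]]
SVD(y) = [[-0.55, -0.84], [-0.84, 0.55]] @ diag([1.4794037380607283, 0.0294037380607284]) @ [[0.84, -0.55], [0.55, 0.84]]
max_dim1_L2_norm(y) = 1.24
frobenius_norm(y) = 1.48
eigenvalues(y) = [-0.21, 0.21]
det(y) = -0.04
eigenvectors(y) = [[-0.66,-0.42],[-0.75,-0.91]]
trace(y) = 0.00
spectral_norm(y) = 1.48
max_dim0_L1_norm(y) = 1.72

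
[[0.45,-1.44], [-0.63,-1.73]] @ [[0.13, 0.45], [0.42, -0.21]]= [[-0.55, 0.5], [-0.81, 0.08]]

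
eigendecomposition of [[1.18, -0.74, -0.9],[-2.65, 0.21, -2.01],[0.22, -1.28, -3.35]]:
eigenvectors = [[-0.46, 0.31, 0.21],[0.86, 0.89, 0.52],[-0.22, -0.32, 0.83]]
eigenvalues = [2.14, -0.0, -4.09]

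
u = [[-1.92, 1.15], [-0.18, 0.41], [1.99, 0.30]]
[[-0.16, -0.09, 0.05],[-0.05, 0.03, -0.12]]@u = [[0.42,-0.21], [-0.15,-0.08]]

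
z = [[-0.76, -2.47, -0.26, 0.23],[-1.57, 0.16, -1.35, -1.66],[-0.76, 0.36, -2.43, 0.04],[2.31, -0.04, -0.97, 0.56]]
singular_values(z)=[3.52, 2.79, 2.44, 0.99]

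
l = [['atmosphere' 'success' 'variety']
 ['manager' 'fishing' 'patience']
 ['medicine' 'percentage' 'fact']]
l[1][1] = 'fishing'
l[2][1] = 'percentage'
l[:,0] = ['atmosphere', 'manager', 'medicine']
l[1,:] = ['manager', 'fishing', 'patience']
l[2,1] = 'percentage'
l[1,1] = 'fishing'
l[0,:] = ['atmosphere', 'success', 'variety']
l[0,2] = 'variety'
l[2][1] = 'percentage'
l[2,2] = 'fact'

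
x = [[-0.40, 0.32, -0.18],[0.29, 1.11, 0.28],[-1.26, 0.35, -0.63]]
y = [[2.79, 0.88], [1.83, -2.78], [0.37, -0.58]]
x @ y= [[-0.60, -1.14], [2.94, -2.99], [-3.11, -1.72]]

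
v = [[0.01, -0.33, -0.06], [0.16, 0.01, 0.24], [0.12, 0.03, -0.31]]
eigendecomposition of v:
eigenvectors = [[0.77+0.00j, (0.77-0j), -0.26+0.00j],[-0.09-0.59j, -0.09+0.59j, (-0.44+0j)],[0.14-0.16j, 0.14+0.16j, (0.86+0j)]]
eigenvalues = [(0.04+0.27j), (0.04-0.27j), (-0.36+0j)]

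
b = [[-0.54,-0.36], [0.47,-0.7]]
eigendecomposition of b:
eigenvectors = [[(0.13+0.65j), (0.13-0.65j)], [(0.75+0j), 0.75-0.00j]]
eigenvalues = [(-0.62+0.4j), (-0.62-0.4j)]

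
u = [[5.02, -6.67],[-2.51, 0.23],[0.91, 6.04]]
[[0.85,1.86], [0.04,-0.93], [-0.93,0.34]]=u @ [[-0.03, 0.37],[-0.15, -0.00]]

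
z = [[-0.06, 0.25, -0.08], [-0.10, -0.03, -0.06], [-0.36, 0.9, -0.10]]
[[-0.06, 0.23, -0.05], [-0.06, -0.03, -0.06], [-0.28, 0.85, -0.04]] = z @ [[0.6, -0.06, 0.09],  [-0.06, 0.93, 0.08],  [0.09, 0.08, 0.77]]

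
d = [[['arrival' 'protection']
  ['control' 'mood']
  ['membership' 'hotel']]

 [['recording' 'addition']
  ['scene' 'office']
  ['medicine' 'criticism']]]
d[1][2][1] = 'criticism'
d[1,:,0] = ['recording', 'scene', 'medicine']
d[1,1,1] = 'office'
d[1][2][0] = 'medicine'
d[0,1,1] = 'mood'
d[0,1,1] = 'mood'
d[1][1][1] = 'office'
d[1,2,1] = 'criticism'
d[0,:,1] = ['protection', 'mood', 'hotel']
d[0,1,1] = 'mood'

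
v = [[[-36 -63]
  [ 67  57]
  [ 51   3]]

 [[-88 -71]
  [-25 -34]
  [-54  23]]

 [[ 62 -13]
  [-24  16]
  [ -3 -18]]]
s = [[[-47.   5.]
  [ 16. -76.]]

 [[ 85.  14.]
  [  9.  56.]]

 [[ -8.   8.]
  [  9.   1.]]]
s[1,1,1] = 56.0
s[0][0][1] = 5.0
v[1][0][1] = -71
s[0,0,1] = 5.0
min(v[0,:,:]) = -63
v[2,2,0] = -3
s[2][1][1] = 1.0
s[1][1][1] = 56.0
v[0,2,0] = 51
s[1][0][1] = 14.0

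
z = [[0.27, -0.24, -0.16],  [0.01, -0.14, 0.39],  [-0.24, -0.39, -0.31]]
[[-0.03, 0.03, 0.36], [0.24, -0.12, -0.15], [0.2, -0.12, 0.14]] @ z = [[-0.09, -0.14, -0.1], [0.1, 0.02, -0.04], [0.02, -0.09, -0.12]]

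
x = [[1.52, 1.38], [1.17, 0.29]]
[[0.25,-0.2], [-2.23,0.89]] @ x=[[0.15, 0.29],[-2.35, -2.82]]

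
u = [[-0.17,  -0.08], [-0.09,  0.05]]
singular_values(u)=[0.2, 0.08]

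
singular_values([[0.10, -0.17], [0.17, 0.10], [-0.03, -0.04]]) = [0.2, 0.2]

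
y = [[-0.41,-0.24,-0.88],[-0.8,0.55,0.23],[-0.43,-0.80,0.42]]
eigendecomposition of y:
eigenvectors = [[0.82+0.00j, -0.22-0.34j, (-0.22+0.34j)], [0.36+0.00j, 0.66+0.00j, (0.66-0j)], [(0.45+0j), -0.12+0.62j, (-0.12-0.62j)]]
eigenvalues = [(-1+0j), (0.78+0.63j), (0.78-0.63j)]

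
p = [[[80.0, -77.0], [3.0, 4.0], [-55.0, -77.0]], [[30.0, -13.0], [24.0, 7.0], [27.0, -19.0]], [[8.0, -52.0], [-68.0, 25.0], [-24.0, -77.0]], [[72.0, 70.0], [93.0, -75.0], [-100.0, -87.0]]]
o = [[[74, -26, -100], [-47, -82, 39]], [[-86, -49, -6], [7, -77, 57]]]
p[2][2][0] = -24.0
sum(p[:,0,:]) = 118.0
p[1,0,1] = -13.0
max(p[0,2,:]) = -55.0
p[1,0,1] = -13.0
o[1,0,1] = -49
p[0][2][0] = -55.0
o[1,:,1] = [-49, -77]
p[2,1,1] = 25.0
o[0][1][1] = -82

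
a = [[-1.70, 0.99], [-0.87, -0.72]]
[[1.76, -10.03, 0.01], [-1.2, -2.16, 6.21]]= a @ [[-0.04, 4.49, -2.95], [1.71, -2.42, -5.06]]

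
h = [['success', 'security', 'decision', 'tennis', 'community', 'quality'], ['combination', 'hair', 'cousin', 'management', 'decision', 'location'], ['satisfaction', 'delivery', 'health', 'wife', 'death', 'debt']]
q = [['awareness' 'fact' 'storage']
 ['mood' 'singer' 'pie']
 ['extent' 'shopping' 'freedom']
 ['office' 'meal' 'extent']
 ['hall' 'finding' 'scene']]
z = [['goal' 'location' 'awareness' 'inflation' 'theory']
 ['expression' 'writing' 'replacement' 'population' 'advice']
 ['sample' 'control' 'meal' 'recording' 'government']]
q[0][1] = 'fact'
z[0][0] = 'goal'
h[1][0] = 'combination'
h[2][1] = 'delivery'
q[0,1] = 'fact'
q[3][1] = 'meal'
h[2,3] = 'wife'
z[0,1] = 'location'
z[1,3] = 'population'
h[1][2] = 'cousin'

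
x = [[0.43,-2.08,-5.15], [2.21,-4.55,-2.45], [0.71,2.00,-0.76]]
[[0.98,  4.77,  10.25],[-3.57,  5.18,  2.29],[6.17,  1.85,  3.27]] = x @ [[1.75, 1.56, 0.04], [2.12, 0.06, 0.75], [-0.90, -0.82, -2.29]]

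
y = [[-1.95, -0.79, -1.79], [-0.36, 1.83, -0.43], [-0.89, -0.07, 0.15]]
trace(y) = 0.03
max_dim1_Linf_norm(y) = 1.95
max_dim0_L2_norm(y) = 2.17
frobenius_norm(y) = 3.48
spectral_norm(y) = 2.82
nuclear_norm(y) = 5.44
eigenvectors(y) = [[-0.95, -0.57, 0.24], [-0.11, 0.13, -0.97], [-0.31, 0.81, -0.08]]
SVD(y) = [[-0.98, 0.02, -0.21],  [-0.01, -1.00, -0.04],  [-0.21, -0.03, 0.98]] @ diag([2.820652774159866, 1.9150125848651587, 0.7001747834878905]) @ [[0.74, 0.27, 0.61], [0.18, -0.96, 0.20], [-0.64, 0.04, 0.76]]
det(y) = -3.78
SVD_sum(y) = [[-2.05,  -0.75,  -1.69], [-0.03,  -0.01,  -0.02], [-0.44,  -0.16,  -0.36]] + [[0.01, -0.04, 0.01],[-0.35, 1.84, -0.39],[-0.01, 0.06, -0.01]] + [[0.09, -0.01, -0.11], [0.02, -0.0, -0.02], [-0.44, 0.03, 0.52]]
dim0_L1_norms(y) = [3.2, 2.69, 2.37]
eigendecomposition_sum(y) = [[-2.11, -0.4, -1.43], [-0.24, -0.04, -0.16], [-0.68, -0.13, -0.46]] + [[0.14, 0.07, -0.46], [-0.03, -0.02, 0.11], [-0.20, -0.1, 0.65]] + [[0.02, -0.47, 0.09], [-0.09, 1.89, -0.38], [-0.01, 0.16, -0.03]]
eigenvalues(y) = [-2.62, 0.77, 1.88]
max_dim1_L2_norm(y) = 2.76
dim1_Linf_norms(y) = [1.95, 1.83, 0.89]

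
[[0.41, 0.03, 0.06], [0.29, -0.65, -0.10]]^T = [[0.41, 0.29], [0.03, -0.65], [0.06, -0.1]]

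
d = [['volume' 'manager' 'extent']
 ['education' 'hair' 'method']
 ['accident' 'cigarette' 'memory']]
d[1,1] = 'hair'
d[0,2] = 'extent'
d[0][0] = 'volume'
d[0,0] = 'volume'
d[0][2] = 'extent'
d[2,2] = 'memory'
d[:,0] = ['volume', 'education', 'accident']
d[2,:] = ['accident', 'cigarette', 'memory']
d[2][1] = 'cigarette'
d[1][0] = 'education'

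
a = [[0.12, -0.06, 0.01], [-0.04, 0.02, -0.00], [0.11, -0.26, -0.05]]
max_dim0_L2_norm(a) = 0.27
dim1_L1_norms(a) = [0.19, 0.06, 0.42]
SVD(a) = [[-0.35, 0.88, -0.31], [0.12, -0.28, -0.95], [-0.93, -0.37, -0.01]] @ diag([0.30699055286515836, 0.08971028456137534, 0.0029774646028906354]) @ [[-0.49, 0.86, 0.14], [0.85, 0.43, 0.31], [0.20, 0.27, -0.94]]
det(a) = 0.00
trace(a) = 0.09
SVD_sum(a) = [[0.05,-0.09,-0.02],[-0.02,0.03,0.01],[0.14,-0.25,-0.04]] + [[0.07, 0.03, 0.02], [-0.02, -0.01, -0.01], [-0.03, -0.01, -0.01]] + [[-0.0, -0.0, 0.00],  [-0.00, -0.00, 0.00],  [-0.0, -0.00, 0.00]]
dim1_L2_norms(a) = [0.13, 0.04, 0.29]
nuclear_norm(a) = 0.40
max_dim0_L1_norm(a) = 0.34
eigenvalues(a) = [0.15, -0.01, -0.05]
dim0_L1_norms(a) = [0.27, 0.34, 0.06]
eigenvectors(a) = [[-0.70, 0.17, -0.08], [0.22, 0.21, -0.05], [-0.68, -0.96, 1.00]]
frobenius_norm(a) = 0.32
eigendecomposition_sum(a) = [[0.12, -0.07, 0.01], [-0.04, 0.02, -0.0], [0.12, -0.07, 0.01]] + [[-0.00, -0.01, -0.00], [-0.00, -0.01, -0.0], [0.01, 0.06, 0.00]] + [[0.0, 0.02, 0.00], [0.00, 0.01, 0.00], [-0.02, -0.25, -0.06]]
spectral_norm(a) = 0.31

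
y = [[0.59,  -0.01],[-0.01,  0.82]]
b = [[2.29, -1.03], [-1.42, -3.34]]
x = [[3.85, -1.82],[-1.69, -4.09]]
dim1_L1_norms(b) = [3.32, 4.76]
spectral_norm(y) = 0.82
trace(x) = -0.24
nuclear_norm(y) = 1.41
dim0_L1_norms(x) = [5.54, 5.91]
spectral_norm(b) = 3.63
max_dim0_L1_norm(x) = 5.91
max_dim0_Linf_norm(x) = 4.09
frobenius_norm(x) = 6.14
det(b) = -9.11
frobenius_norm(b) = 4.41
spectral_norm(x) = 4.48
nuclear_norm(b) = 6.14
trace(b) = -1.05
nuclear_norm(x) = 8.68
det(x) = -18.82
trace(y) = 1.41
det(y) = 0.48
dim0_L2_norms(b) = [2.69, 3.5]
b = y @ x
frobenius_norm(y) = 1.01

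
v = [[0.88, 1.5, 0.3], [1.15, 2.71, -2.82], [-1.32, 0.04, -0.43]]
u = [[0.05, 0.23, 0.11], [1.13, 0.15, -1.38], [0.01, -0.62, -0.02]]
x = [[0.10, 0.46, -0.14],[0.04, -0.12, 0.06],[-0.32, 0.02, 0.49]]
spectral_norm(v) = 4.23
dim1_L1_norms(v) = [2.68, 6.68, 1.79]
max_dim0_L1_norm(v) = 4.25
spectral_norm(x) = 0.63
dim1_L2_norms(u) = [0.26, 1.79, 0.62]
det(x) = -0.02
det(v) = 6.49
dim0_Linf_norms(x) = [0.32, 0.46, 0.49]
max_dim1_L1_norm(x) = 0.83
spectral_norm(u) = 1.79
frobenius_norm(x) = 0.78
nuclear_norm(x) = 1.14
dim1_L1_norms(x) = [0.7, 0.22, 0.83]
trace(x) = 0.47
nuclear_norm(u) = 2.55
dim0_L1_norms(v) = [3.35, 4.25, 3.55]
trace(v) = 3.16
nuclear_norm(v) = 6.85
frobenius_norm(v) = 4.65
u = v @ x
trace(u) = 0.18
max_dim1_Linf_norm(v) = 2.82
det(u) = -0.12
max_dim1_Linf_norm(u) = 1.38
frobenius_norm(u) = 1.91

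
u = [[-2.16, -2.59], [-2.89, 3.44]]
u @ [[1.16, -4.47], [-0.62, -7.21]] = [[-0.90, 28.33],[-5.49, -11.88]]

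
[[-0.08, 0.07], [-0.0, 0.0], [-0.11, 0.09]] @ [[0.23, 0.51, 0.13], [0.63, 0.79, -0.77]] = [[0.03, 0.01, -0.06], [0.0, 0.00, 0.0], [0.03, 0.01, -0.08]]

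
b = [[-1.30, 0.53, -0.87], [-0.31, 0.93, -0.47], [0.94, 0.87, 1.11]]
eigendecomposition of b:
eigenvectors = [[(-0.89+0j), (-0.28+0.2j), (-0.28-0.2j)],[-0.04+0.00j, -0.00+0.44j, -0.00-0.44j],[(0.45+0j), (0.83+0j), 0.83-0.00j]]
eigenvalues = [(-0.84+0j), (0.79+0.69j), (0.79-0.69j)]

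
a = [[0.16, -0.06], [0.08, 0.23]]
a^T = [[0.16,0.08], [-0.06,0.23]]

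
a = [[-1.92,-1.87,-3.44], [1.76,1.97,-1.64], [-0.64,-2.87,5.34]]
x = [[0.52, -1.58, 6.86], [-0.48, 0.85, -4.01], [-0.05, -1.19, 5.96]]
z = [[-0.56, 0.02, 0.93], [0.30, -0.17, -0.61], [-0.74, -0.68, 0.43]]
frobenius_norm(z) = 1.69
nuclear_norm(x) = 10.76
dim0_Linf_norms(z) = [0.74, 0.68, 0.93]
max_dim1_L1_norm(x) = 8.96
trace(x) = 7.33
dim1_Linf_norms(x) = [6.86, 4.01, 5.96]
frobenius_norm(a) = 8.11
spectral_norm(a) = 6.92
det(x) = -0.47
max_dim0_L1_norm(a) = 10.42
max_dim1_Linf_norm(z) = 0.93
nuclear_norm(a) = 11.72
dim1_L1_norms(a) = [7.23, 5.37, 8.85]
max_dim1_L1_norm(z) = 1.85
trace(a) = 5.39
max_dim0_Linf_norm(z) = 0.93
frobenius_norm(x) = 10.19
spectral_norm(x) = 10.18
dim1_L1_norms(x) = [8.96, 5.34, 7.2]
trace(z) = -0.30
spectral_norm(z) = 1.53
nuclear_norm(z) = 2.28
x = z @ a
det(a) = 17.49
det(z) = -0.03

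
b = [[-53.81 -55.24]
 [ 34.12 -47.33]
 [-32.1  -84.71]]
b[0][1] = -55.24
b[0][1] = -55.24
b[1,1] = -47.33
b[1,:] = [34.12, -47.33]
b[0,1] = -55.24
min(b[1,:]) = -47.33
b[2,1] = -84.71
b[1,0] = 34.12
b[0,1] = -55.24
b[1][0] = 34.12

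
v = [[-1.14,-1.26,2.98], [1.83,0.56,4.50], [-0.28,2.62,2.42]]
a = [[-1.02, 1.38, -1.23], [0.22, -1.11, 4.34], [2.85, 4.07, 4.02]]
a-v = [[0.12, 2.64, -4.21], [-1.61, -1.67, -0.16], [3.13, 1.45, 1.6]]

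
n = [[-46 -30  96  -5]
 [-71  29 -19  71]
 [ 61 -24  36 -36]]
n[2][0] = 61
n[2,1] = -24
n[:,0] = [-46, -71, 61]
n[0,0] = -46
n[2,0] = 61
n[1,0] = -71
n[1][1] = 29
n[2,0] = 61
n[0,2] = 96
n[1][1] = 29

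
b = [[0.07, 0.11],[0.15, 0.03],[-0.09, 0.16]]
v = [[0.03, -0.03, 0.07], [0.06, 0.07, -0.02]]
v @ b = [[-0.01, 0.01], [0.02, 0.01]]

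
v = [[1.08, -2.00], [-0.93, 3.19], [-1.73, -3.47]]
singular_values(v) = [5.12, 2.23]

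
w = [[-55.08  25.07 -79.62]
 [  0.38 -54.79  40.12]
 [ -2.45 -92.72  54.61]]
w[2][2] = 54.61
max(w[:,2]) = 54.61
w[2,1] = -92.72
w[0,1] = 25.07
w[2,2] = 54.61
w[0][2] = -79.62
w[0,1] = 25.07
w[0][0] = -55.08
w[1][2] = 40.12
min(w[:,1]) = -92.72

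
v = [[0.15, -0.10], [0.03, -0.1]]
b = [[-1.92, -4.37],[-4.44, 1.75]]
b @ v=[[-0.42, 0.63], [-0.61, 0.27]]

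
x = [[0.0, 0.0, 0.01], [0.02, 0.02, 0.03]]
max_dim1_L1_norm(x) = 0.07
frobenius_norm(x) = 0.04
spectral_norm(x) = 0.04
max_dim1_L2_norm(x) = 0.04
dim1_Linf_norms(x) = [0.01, 0.03]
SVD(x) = [[-0.18, -0.98], [-0.98, 0.18]] @ diag([0.04188556284129119, 0.006752749474713758]) @ [[-0.47, -0.47, -0.75], [0.53, 0.53, -0.66]]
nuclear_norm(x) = 0.05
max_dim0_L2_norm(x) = 0.03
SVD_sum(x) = [[0.0,0.0,0.01],[0.02,0.02,0.03]] + [[-0.0, -0.0, 0.0], [0.00, 0.00, -0.0]]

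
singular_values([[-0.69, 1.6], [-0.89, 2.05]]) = [2.83, 0.0]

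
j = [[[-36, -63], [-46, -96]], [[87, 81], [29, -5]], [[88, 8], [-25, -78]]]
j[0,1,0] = -46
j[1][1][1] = -5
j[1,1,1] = -5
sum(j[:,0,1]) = 26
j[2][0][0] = 88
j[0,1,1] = -96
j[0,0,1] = -63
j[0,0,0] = -36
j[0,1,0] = -46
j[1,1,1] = -5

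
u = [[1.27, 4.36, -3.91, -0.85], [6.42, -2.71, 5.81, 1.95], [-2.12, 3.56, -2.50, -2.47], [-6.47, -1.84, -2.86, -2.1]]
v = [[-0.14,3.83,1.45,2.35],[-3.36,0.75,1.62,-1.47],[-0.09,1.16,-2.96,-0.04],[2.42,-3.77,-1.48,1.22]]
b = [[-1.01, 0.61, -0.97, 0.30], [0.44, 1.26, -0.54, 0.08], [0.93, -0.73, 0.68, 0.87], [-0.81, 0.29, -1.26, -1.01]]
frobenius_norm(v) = 8.53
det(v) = -88.51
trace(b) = -0.08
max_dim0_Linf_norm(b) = 1.26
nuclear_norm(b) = 5.53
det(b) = -1.70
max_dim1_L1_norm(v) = 8.89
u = v @ b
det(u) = 150.65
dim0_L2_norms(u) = [9.44, 6.51, 7.97, 3.88]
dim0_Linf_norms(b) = [1.01, 1.26, 1.26, 1.01]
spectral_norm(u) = 12.47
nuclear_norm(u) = 22.32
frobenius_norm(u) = 14.50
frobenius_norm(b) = 3.24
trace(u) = -6.04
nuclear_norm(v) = 15.03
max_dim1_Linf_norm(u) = 6.47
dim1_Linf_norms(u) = [4.36, 6.42, 3.56, 6.47]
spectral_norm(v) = 6.60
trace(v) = -1.13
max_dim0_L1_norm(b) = 3.45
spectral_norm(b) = 2.73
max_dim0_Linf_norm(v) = 3.83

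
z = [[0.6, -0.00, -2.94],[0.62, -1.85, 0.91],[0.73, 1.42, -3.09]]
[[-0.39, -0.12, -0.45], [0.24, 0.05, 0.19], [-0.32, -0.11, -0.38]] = z @ [[0.24, 0.04, 0.18], [0.04, 0.01, 0.05], [0.18, 0.05, 0.19]]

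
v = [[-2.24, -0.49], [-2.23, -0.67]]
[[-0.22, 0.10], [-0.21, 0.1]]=v @ [[0.11, -0.05],[-0.05, 0.02]]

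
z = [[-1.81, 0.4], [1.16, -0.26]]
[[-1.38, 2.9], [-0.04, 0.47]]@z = [[5.86, -1.31],[0.62, -0.14]]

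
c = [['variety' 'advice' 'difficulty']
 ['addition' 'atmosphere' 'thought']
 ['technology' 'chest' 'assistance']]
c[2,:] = ['technology', 'chest', 'assistance']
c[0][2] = 'difficulty'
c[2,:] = ['technology', 'chest', 'assistance']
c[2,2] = 'assistance'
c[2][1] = 'chest'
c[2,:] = ['technology', 'chest', 'assistance']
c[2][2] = 'assistance'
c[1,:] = ['addition', 'atmosphere', 'thought']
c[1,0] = 'addition'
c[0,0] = 'variety'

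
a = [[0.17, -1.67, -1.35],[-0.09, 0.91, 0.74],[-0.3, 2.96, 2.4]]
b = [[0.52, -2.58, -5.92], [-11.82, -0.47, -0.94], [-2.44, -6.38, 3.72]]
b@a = [[2.10, -20.74, -16.82], [-1.69, 16.53, 13.35], [-0.96, 9.28, 7.50]]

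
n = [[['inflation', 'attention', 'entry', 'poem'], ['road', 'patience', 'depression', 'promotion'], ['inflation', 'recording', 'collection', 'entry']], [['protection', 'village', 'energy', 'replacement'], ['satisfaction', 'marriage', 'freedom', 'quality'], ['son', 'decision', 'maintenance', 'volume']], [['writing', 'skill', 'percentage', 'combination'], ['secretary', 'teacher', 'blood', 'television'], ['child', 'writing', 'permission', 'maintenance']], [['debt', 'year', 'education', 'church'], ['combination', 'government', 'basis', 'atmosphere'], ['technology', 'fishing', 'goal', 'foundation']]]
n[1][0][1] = 'village'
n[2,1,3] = 'television'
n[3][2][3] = 'foundation'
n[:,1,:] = [['road', 'patience', 'depression', 'promotion'], ['satisfaction', 'marriage', 'freedom', 'quality'], ['secretary', 'teacher', 'blood', 'television'], ['combination', 'government', 'basis', 'atmosphere']]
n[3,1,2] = 'basis'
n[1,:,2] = ['energy', 'freedom', 'maintenance']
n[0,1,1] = 'patience'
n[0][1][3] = 'promotion'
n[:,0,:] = [['inflation', 'attention', 'entry', 'poem'], ['protection', 'village', 'energy', 'replacement'], ['writing', 'skill', 'percentage', 'combination'], ['debt', 'year', 'education', 'church']]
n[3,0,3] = 'church'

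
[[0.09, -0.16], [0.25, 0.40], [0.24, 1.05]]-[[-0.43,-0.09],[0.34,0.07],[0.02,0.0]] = [[0.52, -0.07], [-0.09, 0.33], [0.22, 1.05]]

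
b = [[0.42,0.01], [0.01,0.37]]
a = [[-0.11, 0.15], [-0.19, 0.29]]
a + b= [[0.31, 0.16], [-0.18, 0.66]]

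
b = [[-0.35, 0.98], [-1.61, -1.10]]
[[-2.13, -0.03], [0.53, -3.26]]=b@ [[0.93, 1.64],[-1.84, 0.56]]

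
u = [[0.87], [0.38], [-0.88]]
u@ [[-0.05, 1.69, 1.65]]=[[-0.04,1.47,1.44], [-0.02,0.64,0.63], [0.04,-1.49,-1.45]]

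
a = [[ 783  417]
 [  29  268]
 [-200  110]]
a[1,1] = 268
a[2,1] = 110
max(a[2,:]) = 110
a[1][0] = 29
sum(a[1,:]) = 297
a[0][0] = 783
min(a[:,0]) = -200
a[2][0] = -200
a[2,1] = 110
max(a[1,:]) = 268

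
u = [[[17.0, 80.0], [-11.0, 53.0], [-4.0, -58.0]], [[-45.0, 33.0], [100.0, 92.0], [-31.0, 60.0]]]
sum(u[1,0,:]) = -12.0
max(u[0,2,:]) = -4.0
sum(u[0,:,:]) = 77.0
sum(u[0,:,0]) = 2.0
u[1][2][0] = -31.0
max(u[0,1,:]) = 53.0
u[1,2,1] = 60.0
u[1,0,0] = -45.0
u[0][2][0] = -4.0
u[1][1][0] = 100.0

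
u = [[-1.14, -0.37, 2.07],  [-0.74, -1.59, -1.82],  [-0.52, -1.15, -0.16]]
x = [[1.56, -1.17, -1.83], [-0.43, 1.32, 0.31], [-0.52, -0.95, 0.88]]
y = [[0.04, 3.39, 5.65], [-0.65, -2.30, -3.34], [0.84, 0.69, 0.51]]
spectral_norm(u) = 2.96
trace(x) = 3.76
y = x @ u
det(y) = 0.04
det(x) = 0.01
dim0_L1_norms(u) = [2.4, 3.11, 4.05]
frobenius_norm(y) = 7.86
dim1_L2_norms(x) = [2.67, 1.42, 1.4]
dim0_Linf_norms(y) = [0.84, 3.39, 5.65]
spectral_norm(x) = 2.92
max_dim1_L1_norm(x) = 4.56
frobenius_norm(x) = 3.33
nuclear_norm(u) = 5.45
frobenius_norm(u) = 3.71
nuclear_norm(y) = 8.82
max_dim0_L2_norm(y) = 6.58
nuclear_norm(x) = 4.54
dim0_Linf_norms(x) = [1.56, 1.32, 1.83]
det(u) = 1.84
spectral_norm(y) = 7.79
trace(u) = -2.89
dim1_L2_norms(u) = [2.39, 2.53, 1.27]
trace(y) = -1.75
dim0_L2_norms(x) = [1.7, 2.0, 2.05]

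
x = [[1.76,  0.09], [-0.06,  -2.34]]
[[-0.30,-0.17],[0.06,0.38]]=x @ [[-0.17, -0.09],[-0.02, -0.16]]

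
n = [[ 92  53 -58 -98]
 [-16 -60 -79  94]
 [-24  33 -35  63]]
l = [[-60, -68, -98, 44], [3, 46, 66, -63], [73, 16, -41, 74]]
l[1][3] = -63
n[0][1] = 53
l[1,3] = -63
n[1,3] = 94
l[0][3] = 44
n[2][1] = 33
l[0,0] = -60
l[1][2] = 66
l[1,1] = 46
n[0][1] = 53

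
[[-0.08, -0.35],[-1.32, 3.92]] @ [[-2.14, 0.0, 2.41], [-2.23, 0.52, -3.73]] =[[0.95, -0.18, 1.11], [-5.92, 2.04, -17.8]]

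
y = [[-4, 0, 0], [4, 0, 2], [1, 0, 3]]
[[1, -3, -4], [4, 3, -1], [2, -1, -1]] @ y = [[-20, 0, -18], [-5, 0, 3], [-13, 0, -5]]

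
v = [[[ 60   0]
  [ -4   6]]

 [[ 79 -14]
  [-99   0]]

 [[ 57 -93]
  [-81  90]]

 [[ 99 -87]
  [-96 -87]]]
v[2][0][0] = 57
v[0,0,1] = 0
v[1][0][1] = -14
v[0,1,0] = -4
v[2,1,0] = -81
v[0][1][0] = -4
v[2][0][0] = 57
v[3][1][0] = -96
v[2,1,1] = 90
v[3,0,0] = 99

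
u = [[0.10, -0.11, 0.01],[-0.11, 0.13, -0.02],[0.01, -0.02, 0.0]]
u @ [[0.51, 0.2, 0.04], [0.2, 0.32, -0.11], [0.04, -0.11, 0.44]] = [[0.03, -0.02, 0.02], [-0.03, 0.02, -0.03], [0.00, -0.00, 0.00]]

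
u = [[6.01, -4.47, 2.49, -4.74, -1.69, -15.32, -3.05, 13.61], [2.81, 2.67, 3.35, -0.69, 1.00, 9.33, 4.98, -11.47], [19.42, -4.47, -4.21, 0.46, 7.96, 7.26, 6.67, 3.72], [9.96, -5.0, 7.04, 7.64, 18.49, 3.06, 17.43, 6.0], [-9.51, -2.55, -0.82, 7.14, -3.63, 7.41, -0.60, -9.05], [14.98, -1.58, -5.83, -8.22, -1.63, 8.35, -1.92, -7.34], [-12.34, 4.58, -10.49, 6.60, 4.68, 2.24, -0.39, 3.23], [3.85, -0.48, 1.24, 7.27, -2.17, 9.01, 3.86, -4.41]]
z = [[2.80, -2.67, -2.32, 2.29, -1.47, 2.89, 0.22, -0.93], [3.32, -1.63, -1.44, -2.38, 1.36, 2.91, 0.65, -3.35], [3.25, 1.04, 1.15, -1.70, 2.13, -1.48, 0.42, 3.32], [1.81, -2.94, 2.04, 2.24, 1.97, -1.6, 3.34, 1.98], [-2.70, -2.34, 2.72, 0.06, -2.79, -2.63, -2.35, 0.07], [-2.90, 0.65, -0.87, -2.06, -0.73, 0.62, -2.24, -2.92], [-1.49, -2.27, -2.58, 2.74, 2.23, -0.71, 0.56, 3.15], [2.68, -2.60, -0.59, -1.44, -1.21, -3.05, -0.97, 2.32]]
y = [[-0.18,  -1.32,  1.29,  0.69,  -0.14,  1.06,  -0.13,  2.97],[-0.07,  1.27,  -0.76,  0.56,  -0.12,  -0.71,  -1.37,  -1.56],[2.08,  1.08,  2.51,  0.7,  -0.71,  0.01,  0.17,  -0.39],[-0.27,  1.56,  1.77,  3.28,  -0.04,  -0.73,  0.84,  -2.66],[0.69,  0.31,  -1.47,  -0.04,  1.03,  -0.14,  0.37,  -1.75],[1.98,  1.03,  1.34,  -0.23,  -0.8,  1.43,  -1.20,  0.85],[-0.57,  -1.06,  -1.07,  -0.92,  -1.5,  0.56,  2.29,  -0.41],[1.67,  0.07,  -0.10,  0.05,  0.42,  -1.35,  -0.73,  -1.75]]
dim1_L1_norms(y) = [7.78, 6.42, 7.65, 11.15, 5.8, 8.86, 8.38, 6.14]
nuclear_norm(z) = 41.21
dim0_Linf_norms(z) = [3.32, 2.94, 2.72, 2.74, 2.79, 3.05, 3.34, 3.35]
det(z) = 7946.26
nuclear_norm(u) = 129.56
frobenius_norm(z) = 17.21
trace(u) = 12.03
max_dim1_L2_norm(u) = 30.38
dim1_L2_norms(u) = [22.73, 16.47, 24.28, 30.38, 17.29, 21.41, 19.09, 13.77]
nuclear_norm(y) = 22.83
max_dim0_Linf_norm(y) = 3.28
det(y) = -191.95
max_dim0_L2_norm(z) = 7.6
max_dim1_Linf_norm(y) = 3.28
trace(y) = 9.88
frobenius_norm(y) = 9.87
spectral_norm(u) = 38.24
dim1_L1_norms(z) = [15.59, 17.04, 14.49, 17.92, 15.66, 12.99, 15.73, 14.86]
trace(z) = 5.27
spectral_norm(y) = 6.26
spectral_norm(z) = 9.91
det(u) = -1591417.44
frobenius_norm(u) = 60.10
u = y @ z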